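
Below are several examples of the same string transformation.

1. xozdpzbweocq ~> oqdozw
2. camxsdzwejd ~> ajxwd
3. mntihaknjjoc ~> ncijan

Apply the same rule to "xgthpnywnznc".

gchznw

Looking at the pairs, the operation is to keep every other character starting from the second (positions 2nd, 4th, 6th, ...), then take characters alternately from the front and the back (1st, last, 2nd, 2nd-last, ...).
On "xgthpnywnznc": the first step gives "ghnwzc", and the second then gives "gchznw".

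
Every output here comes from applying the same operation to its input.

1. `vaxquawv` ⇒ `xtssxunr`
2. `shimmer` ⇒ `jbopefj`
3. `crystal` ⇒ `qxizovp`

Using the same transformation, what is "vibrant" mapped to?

What's happening: move the last 3 characters to the front (rotate right by 3), then shift every letter 3 places backward in the alphabet (wrapping around).
Starting from "vibrant": after the first operation, "antvibr"; after the second, "xkqsfyo".
(Check on "shimmer": → "mershim" → "jbopefj" ✓)

xkqsfyo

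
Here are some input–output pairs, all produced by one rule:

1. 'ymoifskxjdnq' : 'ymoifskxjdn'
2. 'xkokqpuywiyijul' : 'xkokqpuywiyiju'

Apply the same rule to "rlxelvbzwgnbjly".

rlxelvbzwgnbjl

What's happening: delete the last character.
"rlxelvbzwgnbjly" → "rlxelvbzwgnbjl".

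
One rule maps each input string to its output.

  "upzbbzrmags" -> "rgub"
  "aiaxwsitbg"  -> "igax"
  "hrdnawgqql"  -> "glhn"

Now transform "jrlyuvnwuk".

nkjy

What's happening: keep one character in every 3, starting at position 1 (positions 1st, 4th, 7th, ...), then move the first 2 characters to the end (rotate left by 2).
Working it through for "jrlyuvnwuk": intermediate "jynk", final "nkjy".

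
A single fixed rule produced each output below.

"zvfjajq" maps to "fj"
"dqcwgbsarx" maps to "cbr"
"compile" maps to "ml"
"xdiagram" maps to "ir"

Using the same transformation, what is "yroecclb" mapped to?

oc

What's happening: keep one character in every 3, starting at position 3 (positions 3rd, 6th, 9th, ...).
"yroecclb" → "oc".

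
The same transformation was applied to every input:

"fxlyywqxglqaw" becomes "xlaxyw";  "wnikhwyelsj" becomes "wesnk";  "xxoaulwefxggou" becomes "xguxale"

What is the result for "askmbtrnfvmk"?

What's happening: keep every other character starting from the second (positions 2nd, 4th, 6th, ...), then move the last 3 characters to the front (rotate right by 3).
Working it through for "askmbtrnfvmk": intermediate "smtnvk", final "nvksmt".

nvksmt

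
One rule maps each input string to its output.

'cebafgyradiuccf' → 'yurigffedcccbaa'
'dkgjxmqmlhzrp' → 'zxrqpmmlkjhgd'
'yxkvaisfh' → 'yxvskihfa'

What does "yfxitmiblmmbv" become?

yxvtmmmliifbb

Each output is the input with this applied: sort the characters into reverse alphabetical order.
Applying that to "yfxitmiblmmbv" gives "yxvtmmmliifbb".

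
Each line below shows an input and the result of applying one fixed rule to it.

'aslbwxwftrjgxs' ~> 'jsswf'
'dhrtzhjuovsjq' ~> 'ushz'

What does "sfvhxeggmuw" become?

The rule is to keep one character in every 3, starting at position 2 (positions 2nd, 5th, 8th, ...), then move the last 2 characters to the front (rotate right by 2).
On "sfvhxeggmuw": the first step gives "fxgw", and the second then gives "gwfx".

gwfx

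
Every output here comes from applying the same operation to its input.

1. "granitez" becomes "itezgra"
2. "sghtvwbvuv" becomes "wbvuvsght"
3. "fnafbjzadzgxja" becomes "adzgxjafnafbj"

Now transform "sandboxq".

boxqsan

Rule — swap the front and back halves of the string, then delete the last character.
Applying both steps to "sandboxq": "boxqsand", then "boxqsan".
(Check on "fnafbjzadzgxja": → "adzgxjafnafbjz" → "adzgxjafnafbj" ✓)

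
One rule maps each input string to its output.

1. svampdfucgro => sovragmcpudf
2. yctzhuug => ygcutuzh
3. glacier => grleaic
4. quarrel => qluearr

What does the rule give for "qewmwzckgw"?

The transformation: take characters alternately from the front and the back (1st, last, 2nd, 2nd-last, ...).
So "qewmwzckgw" becomes "qwegwkmcwz".

qwegwkmcwz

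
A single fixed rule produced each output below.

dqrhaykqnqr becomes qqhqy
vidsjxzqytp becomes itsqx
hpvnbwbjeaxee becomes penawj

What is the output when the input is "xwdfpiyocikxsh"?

whfxiio

The rule is to keep every other character starting from the second (positions 2nd, 4th, 6th, ...), then take characters alternately from the front and the back (1st, last, 2nd, 2nd-last, ...).
Applying both steps to "xwdfpiyocikxsh": "wfioixh", then "whfxiio".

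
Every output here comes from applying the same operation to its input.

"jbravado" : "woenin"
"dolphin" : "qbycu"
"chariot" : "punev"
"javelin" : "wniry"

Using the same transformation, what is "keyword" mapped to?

xrljb

What's happening: shift every letter 13 places forward in the alphabet (wrapping around) — i.e. ROT13, then delete the last 2 characters.
Working it through for "keyword": intermediate "xrljbeq", final "xrljb".
(Check on "dolphin": → "qbycuva" → "qbycu" ✓)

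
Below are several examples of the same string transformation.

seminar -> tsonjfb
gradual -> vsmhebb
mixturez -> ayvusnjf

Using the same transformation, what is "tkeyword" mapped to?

zxusplfe

In each case the input is transformed by: sort the characters into reverse alphabetical order, then shift every letter 1 place forward in the alphabet (wrapping around).
Working it through for "tkeyword": intermediate "ywtroked", final "zxusplfe".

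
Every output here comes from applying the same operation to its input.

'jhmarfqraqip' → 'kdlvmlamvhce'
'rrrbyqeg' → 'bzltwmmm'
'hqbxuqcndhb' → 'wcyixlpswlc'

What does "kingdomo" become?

jhjybidf

Rule — shift every letter 5 places backward in the alphabet (wrapping around), then reverse the string.
"kingdomo" → "jhjybidf".
(Check on "jhmarfqraqip": → "echvmalmvldk" → "kdlvmlamvhce" ✓)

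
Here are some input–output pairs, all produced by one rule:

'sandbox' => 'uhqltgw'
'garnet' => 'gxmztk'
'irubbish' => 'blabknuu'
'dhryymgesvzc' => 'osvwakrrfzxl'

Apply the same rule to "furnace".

tvxynkg

Looking at the pairs, the operation is to move the last 3 characters to the front (rotate right by 3), then shift every letter 7 places backward in the alphabet (wrapping around).
Starting from "furnace": after the first operation, "acefurn"; after the second, "tvxynkg".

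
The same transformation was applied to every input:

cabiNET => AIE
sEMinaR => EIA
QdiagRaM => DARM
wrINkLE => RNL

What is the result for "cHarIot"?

The transformation: keep every other character starting from the second (positions 2nd, 4th, 6th, ...), then convert every letter to uppercase.
On "cHarIot": the first step gives "Hro", and the second then gives "HRO".

HRO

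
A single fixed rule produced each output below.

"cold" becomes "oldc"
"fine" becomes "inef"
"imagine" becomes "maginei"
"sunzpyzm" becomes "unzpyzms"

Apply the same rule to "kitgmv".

Looking at the pairs, the operation is to move the first character to the end.
For "kitgmv" the result is "itgmvk".

itgmvk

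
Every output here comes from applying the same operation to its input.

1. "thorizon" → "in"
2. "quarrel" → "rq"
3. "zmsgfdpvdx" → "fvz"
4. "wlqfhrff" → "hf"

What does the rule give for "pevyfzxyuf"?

In each case the input is transformed by: move the first 2 characters to the end (rotate left by 2), then keep one character in every 3, starting at position 3 (positions 3rd, 6th, 9th, ...).
On "pevyfzxyuf": the first step gives "vyfzxyufpe", and the second then gives "fyp".
(Check on "wlqfhrff": → "qfhrffwl" → "hf" ✓)

fyp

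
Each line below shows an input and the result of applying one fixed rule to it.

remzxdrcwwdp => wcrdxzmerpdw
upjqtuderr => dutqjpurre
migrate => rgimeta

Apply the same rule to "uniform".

finumro

What's happening: move the last 3 characters to the front (rotate right by 3), then reverse the string.
"uniform" → "ormunif" → "finumro".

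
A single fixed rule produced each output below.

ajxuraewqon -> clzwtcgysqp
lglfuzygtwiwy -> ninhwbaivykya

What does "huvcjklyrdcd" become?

Looking at the pairs, the operation is to shift every letter 2 places forward in the alphabet (wrapping around).
"huvcjklyrdcd" → "jwxelmnatfef".

jwxelmnatfef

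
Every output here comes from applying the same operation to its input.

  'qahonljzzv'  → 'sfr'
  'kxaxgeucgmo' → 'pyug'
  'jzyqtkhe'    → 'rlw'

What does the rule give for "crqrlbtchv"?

jdu

The rule is to shift every letter 8 places backward in the alphabet (wrapping around), then keep one character in every 3, starting at position 2 (positions 2nd, 5th, 8th, ...).
"crqrlbtchv" → "ujijdtluzn" → "jdu".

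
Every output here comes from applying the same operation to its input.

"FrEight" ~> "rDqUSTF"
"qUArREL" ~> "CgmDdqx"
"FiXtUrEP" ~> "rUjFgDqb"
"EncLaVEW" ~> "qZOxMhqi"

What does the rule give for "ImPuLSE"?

The rule is to shift every letter 12 places forward in the alphabet (wrapping around), then flip the case of every letter.
For "ImPuLSE", step one produces "UyBgXEQ"; step two turns that into "uYbGxeq".
(Check on "EncLaVEW": → "QzoXmHQI" → "qZOxMhqi" ✓)

uYbGxeq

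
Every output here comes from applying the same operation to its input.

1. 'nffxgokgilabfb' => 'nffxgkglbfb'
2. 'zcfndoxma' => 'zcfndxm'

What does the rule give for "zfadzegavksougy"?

Rule — remove every vowel.
Applying that to "zfadzegavksougy" gives "zfdzgvksgy".

zfdzgvksgy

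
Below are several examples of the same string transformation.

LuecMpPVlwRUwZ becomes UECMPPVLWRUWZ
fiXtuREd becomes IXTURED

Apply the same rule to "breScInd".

What's happening: delete the first character, then convert every letter to uppercase.
Applying that to "breScInd" gives "RESCIND".

RESCIND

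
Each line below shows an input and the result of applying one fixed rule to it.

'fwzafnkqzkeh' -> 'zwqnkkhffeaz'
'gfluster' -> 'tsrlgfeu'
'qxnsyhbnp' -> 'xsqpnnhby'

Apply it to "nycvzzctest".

zyvttsneccz

The pattern: sort the characters into reverse alphabetical order, then move the first character to the end.
Working it through for "nycvzzctest": intermediate "zzyvttsnecc", final "zyvttsneccz".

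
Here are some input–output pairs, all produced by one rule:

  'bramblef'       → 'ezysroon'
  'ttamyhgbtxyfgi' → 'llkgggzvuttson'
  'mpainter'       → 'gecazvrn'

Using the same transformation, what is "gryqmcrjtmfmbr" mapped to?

lgeeedzzzwtspo

The transformation: sort the characters into reverse alphabetical order, then shift every letter 13 places forward in the alphabet (wrapping around) — i.e. ROT13.
Starting from "gryqmcrjtmfmbr": after the first operation, "ytrrrqmmmjgfcb"; after the second, "lgeeedzzzwtspo".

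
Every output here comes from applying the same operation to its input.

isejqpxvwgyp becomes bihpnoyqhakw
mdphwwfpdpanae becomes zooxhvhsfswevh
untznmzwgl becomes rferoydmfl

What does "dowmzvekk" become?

ernwccvgo

Looking at the pairs, the operation is to shift every letter 8 places backward in the alphabet (wrapping around), then move the first 3 characters to the end (rotate left by 3).
Starting from "dowmzvekk": after the first operation, "vgoernwcc"; after the second, "ernwccvgo".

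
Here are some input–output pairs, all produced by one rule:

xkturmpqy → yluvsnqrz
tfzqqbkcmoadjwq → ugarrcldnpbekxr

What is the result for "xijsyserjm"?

In each case the input is transformed by: shift every letter 1 place forward in the alphabet (wrapping around).
"xijsyserjm" → "yjktztfskn".

yjktztfskn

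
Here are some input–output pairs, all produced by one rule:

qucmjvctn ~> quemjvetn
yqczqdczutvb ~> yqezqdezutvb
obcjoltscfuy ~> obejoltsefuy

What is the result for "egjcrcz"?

The pattern: replace every "c" with "e".
For "egjcrcz" the result is "egjerez".

egjerez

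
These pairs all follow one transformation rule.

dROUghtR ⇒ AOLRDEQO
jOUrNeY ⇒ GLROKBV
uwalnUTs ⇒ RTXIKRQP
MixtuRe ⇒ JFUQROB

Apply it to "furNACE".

CROKXZB

The pattern: shift every letter 3 places backward in the alphabet (wrapping around), then convert every letter to uppercase.
"furNACE" → "croKXZB" → "CROKXZB".
(Check on "uwalnUTs": → "rtxikRQp" → "RTXIKRQP" ✓)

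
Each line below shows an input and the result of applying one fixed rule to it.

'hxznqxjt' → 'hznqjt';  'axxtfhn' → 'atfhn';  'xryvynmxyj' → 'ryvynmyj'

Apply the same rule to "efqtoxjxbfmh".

efqtojbfmh

Looking at the pairs, the operation is to remove every "x".
Doing the same to "efqtoxjxbfmh": "efqtojbfmh".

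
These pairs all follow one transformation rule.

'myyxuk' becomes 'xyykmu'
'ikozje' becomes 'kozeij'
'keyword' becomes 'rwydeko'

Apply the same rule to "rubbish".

Rule — sort the characters into alphabetical order, then move the last 3 characters to the front (rotate right by 3).
For "rubbish", step one produces "bbhirsu"; step two turns that into "rsubbhi".

rsubbhi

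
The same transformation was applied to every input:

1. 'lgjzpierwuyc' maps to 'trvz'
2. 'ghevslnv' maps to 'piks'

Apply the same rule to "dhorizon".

fwlk

The transformation: shift every letter 3 places backward in the alphabet (wrapping around), then keep only the last 4 characters.
Starting from "dhorizon": after the first operation, "aelofwlk"; after the second, "fwlk".
(Check on "lgjzpierwuyc": → "idgwmfbotrvz" → "trvz" ✓)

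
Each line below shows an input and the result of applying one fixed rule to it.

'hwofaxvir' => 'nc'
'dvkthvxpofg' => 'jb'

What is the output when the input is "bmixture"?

Rule — shift every letter 6 places forward in the alphabet (wrapping around), then keep only the first 2 characters.
For "bmixture", step one produces "hsodzaxk"; step two turns that into "hs".

hs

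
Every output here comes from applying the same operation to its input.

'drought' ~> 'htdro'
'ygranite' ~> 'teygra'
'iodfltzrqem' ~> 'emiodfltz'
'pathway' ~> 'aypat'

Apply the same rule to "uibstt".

In each case the input is transformed by: move the last 2 characters to the front (rotate right by 2), then delete the last 2 characters.
"uibstt" → "ttuibs" → "ttui".

ttui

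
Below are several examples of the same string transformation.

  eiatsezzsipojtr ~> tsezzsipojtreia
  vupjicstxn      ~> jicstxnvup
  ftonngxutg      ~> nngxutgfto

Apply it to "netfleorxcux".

fleorxcuxnet

Rule — move the first 3 characters to the end (rotate left by 3).
For "netfleorxcux" the result is "fleorxcuxnet".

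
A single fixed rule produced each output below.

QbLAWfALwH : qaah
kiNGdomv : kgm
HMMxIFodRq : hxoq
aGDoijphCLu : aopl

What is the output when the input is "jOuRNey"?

The transformation: keep one character in every 3, starting at position 1 (positions 1st, 4th, 7th, ...), then convert every letter to lowercase.
Applying both steps to "jOuRNey": "jRy", then "jry".
(Check on "aGDoijphCLu": → "aopL" → "aopl" ✓)

jry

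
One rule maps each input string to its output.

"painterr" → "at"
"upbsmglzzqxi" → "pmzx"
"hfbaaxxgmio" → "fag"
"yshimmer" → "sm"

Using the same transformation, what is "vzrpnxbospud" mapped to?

znou

Each output is the input with this applied: delete the last character, then keep one character in every 3, starting at position 2 (positions 2nd, 5th, 8th, ...).
For "vzrpnxbospud", step one produces "vzrpnxbospu"; step two turns that into "znou".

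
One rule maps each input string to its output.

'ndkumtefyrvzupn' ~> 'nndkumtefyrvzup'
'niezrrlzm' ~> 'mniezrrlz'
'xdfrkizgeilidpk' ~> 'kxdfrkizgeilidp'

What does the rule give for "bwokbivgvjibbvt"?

Rule — move the last character to the front.
Doing the same to "bwokbivgvjibbvt": "tbwokbivgvjibbv".

tbwokbivgvjibbv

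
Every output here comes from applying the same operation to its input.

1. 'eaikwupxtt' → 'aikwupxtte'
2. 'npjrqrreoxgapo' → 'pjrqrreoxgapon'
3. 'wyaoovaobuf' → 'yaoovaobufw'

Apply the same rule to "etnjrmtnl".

tnjrmtnle

The pattern: move the first character to the end.
Doing the same to "etnjrmtnl": "tnjrmtnle".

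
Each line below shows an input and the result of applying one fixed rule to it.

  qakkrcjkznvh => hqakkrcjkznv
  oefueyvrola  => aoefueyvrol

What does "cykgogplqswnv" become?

What's happening: move the last character to the front.
So "cykgogplqswnv" becomes "vcykgogplqswn".

vcykgogplqswn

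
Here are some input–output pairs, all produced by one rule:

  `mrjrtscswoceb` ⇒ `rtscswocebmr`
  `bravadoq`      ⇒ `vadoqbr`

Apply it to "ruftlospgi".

tlospgiru

In each case the input is transformed by: move the first 2 characters to the end (rotate left by 2), then delete the first character.
"ruftlospgi" → "ftlospgiru" → "tlospgiru".
(Check on "bravadoq": → "avadoqbr" → "vadoqbr" ✓)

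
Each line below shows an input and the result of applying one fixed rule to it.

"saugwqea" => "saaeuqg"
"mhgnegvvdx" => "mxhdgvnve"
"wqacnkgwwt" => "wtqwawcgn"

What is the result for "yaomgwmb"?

ybamowm

What's happening: take characters alternately from the front and the back (1st, last, 2nd, 2nd-last, ...), then delete the last character.
"yaomgwmb" → "ybamowm".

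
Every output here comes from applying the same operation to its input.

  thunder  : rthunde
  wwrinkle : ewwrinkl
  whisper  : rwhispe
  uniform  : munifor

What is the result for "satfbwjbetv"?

vsatfbwjbet

Rule — move the last character to the front.
"satfbwjbetv" → "vsatfbwjbet".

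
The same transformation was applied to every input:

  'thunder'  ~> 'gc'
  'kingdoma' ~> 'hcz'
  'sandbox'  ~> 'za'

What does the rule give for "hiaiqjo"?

Each output is the input with this applied: shift every letter 1 place backward in the alphabet (wrapping around), then keep one character in every 3, starting at position 2 (positions 2nd, 5th, 8th, ...).
Starting from "hiaiqjo": after the first operation, "ghzhpin"; after the second, "hp".

hp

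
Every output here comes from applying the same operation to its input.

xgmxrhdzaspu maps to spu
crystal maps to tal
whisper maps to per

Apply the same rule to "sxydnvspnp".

Each output is the input with this applied: keep only the last 3 characters.
"sxydnvspnp" → "pnp".

pnp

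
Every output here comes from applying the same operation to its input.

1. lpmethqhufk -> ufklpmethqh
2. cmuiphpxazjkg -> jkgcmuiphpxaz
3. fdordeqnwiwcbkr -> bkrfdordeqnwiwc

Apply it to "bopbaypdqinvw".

nvwbopbaypdqi

The rule is to move the last 3 characters to the front (rotate right by 3).
Doing the same to "bopbaypdqinvw": "nvwbopbaypdqi".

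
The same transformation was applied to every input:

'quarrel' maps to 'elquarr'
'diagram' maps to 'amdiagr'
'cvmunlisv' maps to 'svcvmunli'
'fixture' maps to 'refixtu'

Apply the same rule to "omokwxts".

The rule is to move the last 2 characters to the front (rotate right by 2).
On "omokwxts" that produces "tsomokwx".

tsomokwx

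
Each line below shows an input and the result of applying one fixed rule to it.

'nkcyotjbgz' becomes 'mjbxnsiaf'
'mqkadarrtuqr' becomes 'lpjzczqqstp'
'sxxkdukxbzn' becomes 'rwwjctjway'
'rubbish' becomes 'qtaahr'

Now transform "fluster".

The transformation: delete the last character, then shift every letter 1 place backward in the alphabet (wrapping around).
"fluster" → "fluste" → "ektrsd".

ektrsd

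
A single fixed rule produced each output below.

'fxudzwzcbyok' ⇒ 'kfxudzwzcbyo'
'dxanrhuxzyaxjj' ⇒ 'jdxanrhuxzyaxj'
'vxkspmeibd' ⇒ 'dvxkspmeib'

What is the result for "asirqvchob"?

basirqvcho

The rule is to move the last character to the front.
On "asirqvchob" that produces "basirqvcho".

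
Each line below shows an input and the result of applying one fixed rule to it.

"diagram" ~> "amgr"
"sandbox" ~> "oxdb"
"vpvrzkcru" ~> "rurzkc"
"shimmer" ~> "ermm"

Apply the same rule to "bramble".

Each output is the input with this applied: delete the first 3 characters, then move the last 2 characters to the front (rotate right by 2).
Starting from "bramble": after the first operation, "mble"; after the second, "lemb".
(Check on "sandbox": → "dbox" → "oxdb" ✓)

lemb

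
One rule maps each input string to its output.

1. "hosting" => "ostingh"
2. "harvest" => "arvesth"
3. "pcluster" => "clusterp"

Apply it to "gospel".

Rule — move the first character to the end.
So "gospel" becomes "ospelg".

ospelg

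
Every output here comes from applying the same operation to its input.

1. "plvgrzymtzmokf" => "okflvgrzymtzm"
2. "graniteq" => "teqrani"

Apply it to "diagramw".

Rule — delete the first character, then move the last 3 characters to the front (rotate right by 3).
On "diagramw": the first step gives "iagramw", and the second then gives "amwiagr".

amwiagr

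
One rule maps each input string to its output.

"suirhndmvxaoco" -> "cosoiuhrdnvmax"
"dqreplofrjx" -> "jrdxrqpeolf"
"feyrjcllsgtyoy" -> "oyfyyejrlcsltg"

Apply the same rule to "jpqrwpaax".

What's happening: move the last 3 characters to the front (rotate right by 3), then swap each adjacent pair of characters (1↔2, 3↔4, ...).
Applying both steps to "jpqrwpaax": "aaxjpqrwp", then "aajxqpwrp".

aajxqpwrp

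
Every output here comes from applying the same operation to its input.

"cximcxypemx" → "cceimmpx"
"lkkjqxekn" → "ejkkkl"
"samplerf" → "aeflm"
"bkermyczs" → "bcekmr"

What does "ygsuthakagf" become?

aafgghks

Looking at the pairs, the operation is to sort the characters into alphabetical order, then delete the last 3 characters.
So "ygsuthakagf" becomes "aafgghks".
(Check on "lkkjqxekn": → "ejkkklnqx" → "ejkkkl" ✓)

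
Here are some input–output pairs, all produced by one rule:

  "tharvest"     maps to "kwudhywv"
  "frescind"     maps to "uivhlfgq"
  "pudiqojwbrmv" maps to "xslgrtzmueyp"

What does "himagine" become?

What's happening: swap each adjacent pair of characters (1↔2, 3↔4, ...), then shift every letter 3 places forward in the alphabet (wrapping around).
For "himagine", step one produces "ihamigen"; step two turns that into "lkdpljhq".

lkdpljhq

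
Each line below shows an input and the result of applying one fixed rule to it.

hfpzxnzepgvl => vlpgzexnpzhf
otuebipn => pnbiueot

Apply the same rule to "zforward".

Rule — swap each adjacent pair of characters (1↔2, 3↔4, ...), then reverse the string.
"zforward" → "fzroawdr" → "rdwaorzf".
(Check on "otuebipn": → "toeuibnp" → "pnbiueot" ✓)

rdwaorzf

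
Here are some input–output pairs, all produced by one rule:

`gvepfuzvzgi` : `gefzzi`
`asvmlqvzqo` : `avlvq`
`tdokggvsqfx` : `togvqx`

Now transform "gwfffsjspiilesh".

gffjpieh

The transformation: keep every other character starting from the first (positions 1st, 3rd, 5th, ...).
For "gwfffsjspiilesh" the result is "gffjpieh".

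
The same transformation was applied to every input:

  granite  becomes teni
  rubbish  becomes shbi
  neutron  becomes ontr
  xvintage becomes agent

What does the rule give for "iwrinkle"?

What's happening: delete the first 3 characters, then move the first 2 characters to the end (rotate left by 2).
On "iwrinkle" that produces "klein".

klein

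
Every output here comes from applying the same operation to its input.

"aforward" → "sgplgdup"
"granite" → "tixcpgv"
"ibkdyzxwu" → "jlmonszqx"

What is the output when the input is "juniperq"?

fgtexcjy

The transformation: reverse the string, then shift every letter 11 places backward in the alphabet (wrapping around).
Starting from "juniperq": after the first operation, "qrepinuj"; after the second, "fgtexcjy".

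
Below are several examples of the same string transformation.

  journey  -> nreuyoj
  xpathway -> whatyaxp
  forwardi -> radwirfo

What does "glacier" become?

In each case the input is transformed by: move the last 3 characters to the front (rotate right by 3), then take characters alternately from the front and the back (1st, last, 2nd, 2nd-last, ...).
On "glacier": the first step gives "ierglac", and the second then gives "icearlg".

icearlg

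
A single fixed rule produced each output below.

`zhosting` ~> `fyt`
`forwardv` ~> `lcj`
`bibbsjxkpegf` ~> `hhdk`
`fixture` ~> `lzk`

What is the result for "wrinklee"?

Looking at the pairs, the operation is to shift every letter 6 places forward in the alphabet (wrapping around), then keep one character in every 3, starting at position 1 (positions 1st, 4th, 7th, ...).
So "wrinklee" becomes "ctk".

ctk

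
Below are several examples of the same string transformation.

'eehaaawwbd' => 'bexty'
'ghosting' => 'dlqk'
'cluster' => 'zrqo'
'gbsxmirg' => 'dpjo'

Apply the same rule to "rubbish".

oyfe

In each case the input is transformed by: shift every letter 3 places backward in the alphabet (wrapping around), then keep every other character starting from the first (positions 1st, 3rd, 5th, ...).
On "rubbish": the first step gives "oryyfpe", and the second then gives "oyfe".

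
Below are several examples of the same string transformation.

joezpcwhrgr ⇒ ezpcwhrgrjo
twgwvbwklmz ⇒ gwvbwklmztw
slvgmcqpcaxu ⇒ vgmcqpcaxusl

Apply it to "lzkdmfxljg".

kdmfxljglz

Each output is the input with this applied: move the first 2 characters to the end (rotate left by 2).
For "lzkdmfxljg" the result is "kdmfxljglz".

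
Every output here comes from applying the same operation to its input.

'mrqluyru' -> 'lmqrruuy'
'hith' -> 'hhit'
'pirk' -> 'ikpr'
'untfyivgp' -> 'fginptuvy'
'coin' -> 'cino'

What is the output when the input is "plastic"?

Rule — sort the characters into alphabetical order.
So "plastic" becomes "acilpst".

acilpst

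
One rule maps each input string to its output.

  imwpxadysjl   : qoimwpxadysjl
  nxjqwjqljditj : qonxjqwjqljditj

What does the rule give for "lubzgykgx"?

qolubzgykgx

The pattern: prepend "qo".
"lubzgykgx" → "qolubzgykgx".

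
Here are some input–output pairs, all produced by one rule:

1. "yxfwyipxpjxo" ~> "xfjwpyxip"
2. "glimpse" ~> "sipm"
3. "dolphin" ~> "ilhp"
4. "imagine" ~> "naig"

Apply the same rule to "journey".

eunr

The pattern: take characters alternately from the front and the back (1st, last, 2nd, 2nd-last, ...), then delete the first 3 characters.
For "journey" the result is "eunr".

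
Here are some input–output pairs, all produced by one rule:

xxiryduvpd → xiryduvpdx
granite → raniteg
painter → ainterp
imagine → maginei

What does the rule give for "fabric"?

abricf

Each output is the input with this applied: move the first character to the end.
On "fabric" that produces "abricf".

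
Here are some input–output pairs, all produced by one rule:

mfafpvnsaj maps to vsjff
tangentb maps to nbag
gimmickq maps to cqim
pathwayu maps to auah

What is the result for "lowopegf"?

Rule — keep every other character starting from the second (positions 2nd, 4th, 6th, ...), then move the first 2 characters to the end (rotate left by 2).
On "lowopegf" that produces "efoo".
(Check on "tangentb": → "agnb" → "nbag" ✓)

efoo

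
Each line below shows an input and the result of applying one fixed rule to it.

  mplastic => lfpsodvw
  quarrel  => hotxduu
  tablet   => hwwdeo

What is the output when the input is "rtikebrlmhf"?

Rule — shift every letter 3 places forward in the alphabet (wrapping around), then move the last 2 characters to the front (rotate right by 2).
Applying both steps to "rtikebrlmhf": "uwlnheuopki", then "kiuwlnheuop".

kiuwlnheuop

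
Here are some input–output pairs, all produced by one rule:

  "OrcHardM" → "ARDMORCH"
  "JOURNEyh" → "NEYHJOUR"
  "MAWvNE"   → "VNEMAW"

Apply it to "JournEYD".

Rule — swap the front and back halves of the string, then convert every letter to uppercase.
Applying that to "JournEYD" gives "NEYDJOUR".

NEYDJOUR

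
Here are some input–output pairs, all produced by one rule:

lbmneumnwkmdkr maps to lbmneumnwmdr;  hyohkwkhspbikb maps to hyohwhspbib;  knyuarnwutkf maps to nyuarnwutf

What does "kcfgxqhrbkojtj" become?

cfgxqhrbojtj

Looking at the pairs, the operation is to remove every "k".
So "kcfgxqhrbkojtj" becomes "cfgxqhrbojtj".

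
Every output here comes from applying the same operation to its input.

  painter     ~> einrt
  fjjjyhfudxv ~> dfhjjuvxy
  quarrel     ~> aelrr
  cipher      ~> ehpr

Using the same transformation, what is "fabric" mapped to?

bcir

Looking at the pairs, the operation is to delete the first 2 characters, then sort the characters into alphabetical order.
On "fabric": the first step gives "bric", and the second then gives "bcir".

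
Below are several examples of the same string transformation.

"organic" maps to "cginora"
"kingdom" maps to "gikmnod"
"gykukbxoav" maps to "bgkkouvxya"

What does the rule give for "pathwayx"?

ahptwxya

Rule — sort the characters into alphabetical order, then move the first character to the end.
On "pathwayx": the first step gives "aahptwxy", and the second then gives "ahptwxya".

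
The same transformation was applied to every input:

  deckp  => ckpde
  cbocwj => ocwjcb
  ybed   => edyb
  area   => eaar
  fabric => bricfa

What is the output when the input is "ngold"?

The rule is to move the first 2 characters to the end (rotate left by 2).
So "ngold" becomes "oldng".

oldng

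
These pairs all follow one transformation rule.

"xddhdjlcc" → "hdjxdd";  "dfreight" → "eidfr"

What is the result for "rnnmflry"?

mfrnn

Looking at the pairs, the operation is to delete the last 3 characters, then move the first 3 characters to the end (rotate left by 3).
"rnnmflry" → "rnnmf" → "mfrnn".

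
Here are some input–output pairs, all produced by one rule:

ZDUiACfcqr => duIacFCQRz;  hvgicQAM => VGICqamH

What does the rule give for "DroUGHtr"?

In each case the input is transformed by: flip the case of every letter, then move the first character to the end.
On "DroUGHtr": the first step gives "dROughTR", and the second then gives "ROughTRd".

ROughTRd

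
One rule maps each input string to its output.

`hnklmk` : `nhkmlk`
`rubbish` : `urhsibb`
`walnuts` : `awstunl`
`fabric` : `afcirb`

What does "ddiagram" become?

ddmargai

The rule is to move the first 2 characters to the end (rotate left by 2), then reverse the string.
Working it through for "ddiagram": intermediate "iagramdd", final "ddmargai".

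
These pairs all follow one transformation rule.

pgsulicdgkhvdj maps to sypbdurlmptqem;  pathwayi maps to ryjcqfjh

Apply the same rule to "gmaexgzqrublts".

Each output is the input with this applied: shift every letter 9 places forward in the alphabet (wrapping around), then move the last character to the front.
For "gmaexgzqrublts", step one produces "pvjngpizadkucb"; step two turns that into "bpvjngpizadkuc".

bpvjngpizadkuc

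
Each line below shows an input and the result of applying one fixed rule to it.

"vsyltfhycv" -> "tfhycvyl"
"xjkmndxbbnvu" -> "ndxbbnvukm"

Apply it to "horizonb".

zonbri

Each output is the input with this applied: delete the first 2 characters, then move the first 2 characters to the end (rotate left by 2).
On "horizonb" that produces "zonbri".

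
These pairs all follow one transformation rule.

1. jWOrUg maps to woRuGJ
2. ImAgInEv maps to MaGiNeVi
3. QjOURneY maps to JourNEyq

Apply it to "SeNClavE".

EncLAVes

The pattern: move the first character to the end, then flip the case of every letter.
For "SeNClavE", step one produces "eNClavES"; step two turns that into "EncLAVes".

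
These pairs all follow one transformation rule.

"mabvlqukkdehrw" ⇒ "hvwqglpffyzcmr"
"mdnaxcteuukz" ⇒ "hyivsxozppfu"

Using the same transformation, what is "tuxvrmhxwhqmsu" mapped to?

opsqmhcsrclhnp

Rule — shift every letter 5 places backward in the alphabet (wrapping around).
Doing the same to "tuxvrmhxwhqmsu": "opsqmhcsrclhnp".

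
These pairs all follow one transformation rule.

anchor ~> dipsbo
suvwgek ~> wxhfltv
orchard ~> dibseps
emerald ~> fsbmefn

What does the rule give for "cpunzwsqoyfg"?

Each output is the input with this applied: move the first 2 characters to the end (rotate left by 2), then shift every letter 1 place forward in the alphabet (wrapping around).
"cpunzwsqoyfg" → "unzwsqoyfgcp" → "voaxtrpzghdq".

voaxtrpzghdq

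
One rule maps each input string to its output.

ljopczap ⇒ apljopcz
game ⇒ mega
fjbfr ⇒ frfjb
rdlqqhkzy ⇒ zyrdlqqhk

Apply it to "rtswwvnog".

The rule is to move the last 2 characters to the front (rotate right by 2).
Applying that to "rtswwvnog" gives "ogrtswwvn".

ogrtswwvn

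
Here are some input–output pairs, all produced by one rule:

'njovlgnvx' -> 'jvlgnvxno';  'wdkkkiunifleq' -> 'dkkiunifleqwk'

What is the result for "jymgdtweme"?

The pattern: move the first 2 characters to the end (rotate left by 2), then swap the first and last characters.
Applying both steps to "jymgdtweme": "mgdtwemejy", then "ygdtwemejm".
(Check on "wdkkkiunifleq": → "kkkiunifleqwd" → "dkkiunifleqwk" ✓)

ygdtwemejm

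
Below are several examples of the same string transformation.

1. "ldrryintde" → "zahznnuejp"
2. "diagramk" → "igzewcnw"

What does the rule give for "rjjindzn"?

The rule is to move the last 2 characters to the front (rotate right by 2), then shift every letter 4 places backward in the alphabet (wrapping around).
For "rjjindzn", step one produces "znrjjind"; step two turns that into "vjnffejz".

vjnffejz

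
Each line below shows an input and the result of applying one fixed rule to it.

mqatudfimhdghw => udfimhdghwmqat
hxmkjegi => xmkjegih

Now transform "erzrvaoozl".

zrvaoozler

Rule — swap the front and back halves of the string, then move the last 3 characters to the front (rotate right by 3).
Applying both steps to "erzrvaoozl": "aoozlerzrv", then "zrvaoozler".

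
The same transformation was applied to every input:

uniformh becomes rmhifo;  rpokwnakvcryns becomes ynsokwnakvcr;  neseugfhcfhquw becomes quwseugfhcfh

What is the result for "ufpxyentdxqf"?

xqfpxyentd

The rule is to delete the first 2 characters, then move the last 3 characters to the front (rotate right by 3).
On "ufpxyentdxqf" that produces "xqfpxyentd".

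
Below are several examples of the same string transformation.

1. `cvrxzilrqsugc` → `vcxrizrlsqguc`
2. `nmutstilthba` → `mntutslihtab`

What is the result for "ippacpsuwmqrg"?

piappcusmwrqg

The transformation: swap each adjacent pair of characters (1↔2, 3↔4, ...).
"ippacpsuwmqrg" → "piappcusmwrqg".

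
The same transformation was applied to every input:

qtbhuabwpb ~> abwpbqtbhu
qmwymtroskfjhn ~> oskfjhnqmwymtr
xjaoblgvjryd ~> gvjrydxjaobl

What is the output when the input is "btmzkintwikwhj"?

In each case the input is transformed by: swap the front and back halves of the string.
On "btmzkintwikwhj" that produces "twikwhjbtmzkin".

twikwhjbtmzkin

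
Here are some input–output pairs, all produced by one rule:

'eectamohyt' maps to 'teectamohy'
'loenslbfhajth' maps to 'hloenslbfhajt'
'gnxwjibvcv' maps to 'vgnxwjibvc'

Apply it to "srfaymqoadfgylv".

vsrfaymqoadfgyl

The pattern: move the last character to the front.
For "srfaymqoadfgylv" the result is "vsrfaymqoadfgyl".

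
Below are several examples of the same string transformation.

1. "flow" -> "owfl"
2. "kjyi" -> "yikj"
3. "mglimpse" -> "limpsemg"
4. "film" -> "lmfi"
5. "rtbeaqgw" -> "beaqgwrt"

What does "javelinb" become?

Each output is the input with this applied: move the first 2 characters to the end (rotate left by 2).
"javelinb" → "velinbja".

velinbja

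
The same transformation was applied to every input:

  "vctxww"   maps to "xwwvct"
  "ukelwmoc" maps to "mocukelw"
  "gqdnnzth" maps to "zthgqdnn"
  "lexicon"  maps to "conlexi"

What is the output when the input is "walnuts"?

utswaln

The rule is to move the last 3 characters to the front (rotate right by 3).
So "walnuts" becomes "utswaln".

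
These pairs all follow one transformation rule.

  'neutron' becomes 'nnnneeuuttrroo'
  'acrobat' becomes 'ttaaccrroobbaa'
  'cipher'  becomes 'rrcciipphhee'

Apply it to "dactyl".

Looking at the pairs, the operation is to double every character, then move the last 2 characters to the front (rotate right by 2).
"dactyl" → "ddaaccttyyll" → "llddaaccttyy".
(Check on "neutron": → "nneeuuttrroonn" → "nnnneeuuttrroo" ✓)

llddaaccttyy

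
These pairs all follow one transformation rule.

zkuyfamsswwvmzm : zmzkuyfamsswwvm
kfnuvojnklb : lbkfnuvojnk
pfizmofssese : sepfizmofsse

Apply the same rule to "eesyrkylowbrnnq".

The transformation: move the last 2 characters to the front (rotate right by 2).
For "eesyrkylowbrnnq" the result is "nqeesyrkylowbrn".

nqeesyrkylowbrn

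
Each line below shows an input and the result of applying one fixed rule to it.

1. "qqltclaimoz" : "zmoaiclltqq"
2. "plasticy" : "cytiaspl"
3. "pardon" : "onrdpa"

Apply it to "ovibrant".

Each output is the input with this applied: swap each adjacent pair of characters (1↔2, 3↔4, ...), then reverse the string.
For "ovibrant", step one produces "vobiartn"; step two turns that into "ntraibov".

ntraibov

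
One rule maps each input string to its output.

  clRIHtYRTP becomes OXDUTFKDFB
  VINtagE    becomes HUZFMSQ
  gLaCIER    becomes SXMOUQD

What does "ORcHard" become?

What's happening: shift every letter 12 places forward in the alphabet (wrapping around), then convert every letter to uppercase.
Starting from "ORcHard": after the first operation, "ADoTmdp"; after the second, "ADOTMDP".
(Check on "gLaCIER": → "sXmOUQD" → "SXMOUQD" ✓)

ADOTMDP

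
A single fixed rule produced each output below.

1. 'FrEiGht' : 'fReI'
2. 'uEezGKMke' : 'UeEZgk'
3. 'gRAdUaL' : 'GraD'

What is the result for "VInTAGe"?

The transformation: flip the case of every letter, then delete the last 3 characters.
Applying that to "VInTAGe" gives "viNt".
(Check on "FrEiGht": → "fReIgHT" → "fReI" ✓)

viNt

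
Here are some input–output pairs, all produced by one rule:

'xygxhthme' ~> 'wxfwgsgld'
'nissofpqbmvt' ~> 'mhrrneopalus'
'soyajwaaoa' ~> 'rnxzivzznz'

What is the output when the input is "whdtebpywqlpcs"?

The pattern: shift every letter 1 place backward in the alphabet (wrapping around).
"whdtebpywqlpcs" → "vgcsdaoxvpkobr".

vgcsdaoxvpkobr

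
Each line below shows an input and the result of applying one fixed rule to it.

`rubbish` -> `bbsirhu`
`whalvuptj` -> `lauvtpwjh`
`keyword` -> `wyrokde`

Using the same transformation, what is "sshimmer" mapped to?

The pattern: move the first 2 characters to the end (rotate left by 2), then swap each adjacent pair of characters (1↔2, 3↔4, ...).
Applying that to "sshimmer" gives "ihmmress".

ihmmress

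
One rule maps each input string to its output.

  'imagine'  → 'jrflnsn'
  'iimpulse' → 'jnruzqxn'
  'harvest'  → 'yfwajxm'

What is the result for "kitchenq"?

The rule is to shift every letter 5 places forward in the alphabet (wrapping around), then swap the first and last characters.
"kitchenq" → "pnyhmjsv" → "vnyhmjsp".
(Check on "iimpulse": → "nnruzqxj" → "jnruzqxn" ✓)

vnyhmjsp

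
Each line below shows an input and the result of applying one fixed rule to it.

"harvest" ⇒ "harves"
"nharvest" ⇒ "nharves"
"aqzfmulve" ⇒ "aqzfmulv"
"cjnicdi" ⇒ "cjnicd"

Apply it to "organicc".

organic

The pattern: delete the last character.
So "organicc" becomes "organic".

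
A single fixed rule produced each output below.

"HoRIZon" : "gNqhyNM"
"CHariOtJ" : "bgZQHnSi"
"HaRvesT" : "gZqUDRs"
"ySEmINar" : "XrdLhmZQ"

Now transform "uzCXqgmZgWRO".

TYbwPFLyFvqn

In each case the input is transformed by: flip the case of every letter, then shift every letter 1 place backward in the alphabet (wrapping around).
Working it through for "uzCXqgmZgWRO": intermediate "UZcxQGMzGwro", final "TYbwPFLyFvqn".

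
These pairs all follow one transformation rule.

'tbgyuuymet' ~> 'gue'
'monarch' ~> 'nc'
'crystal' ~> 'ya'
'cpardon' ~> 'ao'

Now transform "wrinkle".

Looking at the pairs, the operation is to keep one character in every 3, starting at position 3 (positions 3rd, 6th, 9th, ...).
Doing the same to "wrinkle": "il".

il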